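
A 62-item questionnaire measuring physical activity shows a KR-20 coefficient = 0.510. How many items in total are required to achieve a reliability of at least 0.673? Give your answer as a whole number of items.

123

n = 0.673 × (1 − 0.510) / [ 0.510 × (1 − 0.673) ]
  = 0.329770 / 0.166770 = 1.9774
Items needed = n × 62 = 1.9774 × 62 ≈ 122.60 → round up to 123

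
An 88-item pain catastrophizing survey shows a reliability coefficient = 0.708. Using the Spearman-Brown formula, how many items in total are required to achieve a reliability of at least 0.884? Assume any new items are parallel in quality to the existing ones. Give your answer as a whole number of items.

Invert Spearman-Brown to solve for n:
n = r*(1 − r) / [ r (1 − r*) ]
n = 0.884(1 − 0.708) / [0.708(1 − 0.884)]
n = 0.258128 / 0.082128 ≈ 3.1430
Items needed = n × 88 = 3.1430 × 88 ≈ 276.58 → round up to 277

277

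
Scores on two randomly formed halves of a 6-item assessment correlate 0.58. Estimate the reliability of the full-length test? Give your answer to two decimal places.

Apply the Spearman-Brown correction with n = 2:
r_full = 2(0.58) / (1 + 0.58)
r_full = 1.1600 / 1.5800 ≈ 0.7342

0.73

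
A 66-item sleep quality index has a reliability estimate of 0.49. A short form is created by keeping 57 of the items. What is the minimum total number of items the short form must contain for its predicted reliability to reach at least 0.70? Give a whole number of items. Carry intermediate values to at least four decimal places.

Short-form reliability: n = 57/66 = 0.8636; r_57 = n·r/(1+(n−1)r) ≈ 0.4535
Then solve for n' with r_old = 0.4535, r_target = 0.70: n' = 0.70(1 − 0.4535)/[0.4535(1 − 0.70)] = 2.8118
Total items = 2.8118 × 57 = 160.27, rounded up to 161.

161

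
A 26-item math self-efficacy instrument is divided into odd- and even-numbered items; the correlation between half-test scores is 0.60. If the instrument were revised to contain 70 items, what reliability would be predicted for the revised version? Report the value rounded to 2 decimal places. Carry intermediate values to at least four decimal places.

First correct the split-half correlation to full-test reliability: r_full = 2 × 0.60 / (1 + 0.60) ≈ 0.7500
Then adjust to 70 items: n = 70/26 = 2.6923
r_new = n·r_full / (1 + (n − 1)·r_full) = 2.0192 / 2.2692 ≈ 0.8898

0.89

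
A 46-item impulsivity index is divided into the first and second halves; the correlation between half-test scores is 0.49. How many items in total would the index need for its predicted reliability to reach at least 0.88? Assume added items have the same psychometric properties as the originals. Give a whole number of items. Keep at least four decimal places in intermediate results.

176

Corrected full-test reliability: r_full = 2 × 0.49 / (1 + 0.49) ≈ 0.6577
Solve Spearman-Brown for n: n = 0.88(1 − 0.6577) / [0.6577(1 − 0.88)] = 3.8166
Required items = 3.8166 × 46 = 175.56, so 176 items.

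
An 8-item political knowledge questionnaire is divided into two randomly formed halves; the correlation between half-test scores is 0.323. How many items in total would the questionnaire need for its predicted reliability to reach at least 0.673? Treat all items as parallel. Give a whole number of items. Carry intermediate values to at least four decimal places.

Corrected full-test reliability: r_full = 2 × 0.323 / (1 + 0.323) ≈ 0.4883
n = r_tgt(1 − r_full) / [r_full(1 − r_tgt)] = 0.673 × 0.5117 / (0.4883 × 0.327) ≈ 2.1567
Items = 2.1567 × 8 ≈ 17.25 → 18

18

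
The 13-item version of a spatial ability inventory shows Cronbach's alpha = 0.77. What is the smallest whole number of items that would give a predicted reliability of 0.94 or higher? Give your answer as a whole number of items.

61

Rearranging the Spearman-Brown formula for n,
n = r*(1 − r) / [ r (1 − r*) ]
n = 0.94 × (1 − 0.77) / [ 0.77 × (1 − 0.94) ]
  = 0.2162 / 0.0462 = 4.6797
Items needed = n × 13 = 4.6797 × 13 ≈ 60.84 → round up to 61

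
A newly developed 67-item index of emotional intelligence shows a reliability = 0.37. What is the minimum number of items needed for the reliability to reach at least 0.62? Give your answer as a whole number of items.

187

n = 0.62 × (1 − 0.37) / [ 0.37 × (1 − 0.62) ]
  = 0.3906 / 0.1406 = 2.7781
So the test needs 2.7781 × 67 ≈ 186.13 items; rounding up, 187.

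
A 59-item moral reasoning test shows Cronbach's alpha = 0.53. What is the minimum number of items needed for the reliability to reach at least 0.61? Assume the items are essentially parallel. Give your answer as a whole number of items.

Rearranging the Spearman-Brown formula for n,
n = r*(1 − r) / [ r (1 − r*) ]
n = [0.61 × 0.47] / [0.53 × 0.39]
n = 0.2867 / 0.2067 ≈ 1.3870
Items needed = n × 59 = 1.3870 × 59 ≈ 81.83 → round up to 82

82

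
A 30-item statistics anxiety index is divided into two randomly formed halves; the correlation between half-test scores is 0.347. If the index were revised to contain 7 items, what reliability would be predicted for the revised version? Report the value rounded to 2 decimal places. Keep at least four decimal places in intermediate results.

First correct the split-half correlation to full-test reliability: r_full = 2 × 0.347 / (1 + 0.347) ≈ 0.5152
Then adjust to 7 items: n = 7/30 = 0.2333
r_new = n·r_full / (1 + (n − 1)·r_full) = 0.1202 / 0.6050 ≈ 0.1987

0.20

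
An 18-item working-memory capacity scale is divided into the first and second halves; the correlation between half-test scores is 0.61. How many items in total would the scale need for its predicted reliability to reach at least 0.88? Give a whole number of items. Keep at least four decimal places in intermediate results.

43

r_full = 2(0.61)/(1 + 0.61) = 0.7578
n = r_tgt(1 − r_full) / [r_full(1 − r_tgt)] = 0.88 × 0.2422 / (0.7578 × 0.12) ≈ 2.3438
Items = 2.3438 × 18 ≈ 42.19 → 43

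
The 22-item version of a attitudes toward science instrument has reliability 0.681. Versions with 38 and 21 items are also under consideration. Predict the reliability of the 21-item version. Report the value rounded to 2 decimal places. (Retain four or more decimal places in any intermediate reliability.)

0.67

Only the ratio of lengths matters: n = 21/22 = 0.9545
r_{21} = n·r / (1 + (n − 1)·r) = 0.6500 / 0.9690 ≈ 0.6708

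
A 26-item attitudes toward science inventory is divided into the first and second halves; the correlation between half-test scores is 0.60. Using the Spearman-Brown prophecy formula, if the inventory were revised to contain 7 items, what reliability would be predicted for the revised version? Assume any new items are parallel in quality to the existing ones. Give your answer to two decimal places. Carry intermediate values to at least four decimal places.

0.45

Full-test reliability from the split-half r: r_full = 2(0.60)/(1 + 0.60) = 0.7500
Then adjust to 7 items: n = 7/26 = 0.2692
r_new = n·r_full / (1 + (n − 1)·r_full) = 0.2019 / 0.4519 ≈ 0.4468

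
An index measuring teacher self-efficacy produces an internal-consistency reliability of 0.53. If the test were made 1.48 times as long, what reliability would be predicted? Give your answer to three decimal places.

0.625

r_new = 1.48·0.53 / [1 + (1.48 − 1)·0.53]
     = 0.7844 / 1.2544 = 0.6253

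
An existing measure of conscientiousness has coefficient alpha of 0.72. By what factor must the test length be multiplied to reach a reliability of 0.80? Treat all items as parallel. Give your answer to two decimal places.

Rearranging the Spearman-Brown formula for n,
n = r_target (1 − r_old) / [ r_old (1 − r_target) ]
n = [0.80 × 0.28] / [0.72 × 0.20]
n = 0.2240 / 0.1440 ≈ 1.5556

1.56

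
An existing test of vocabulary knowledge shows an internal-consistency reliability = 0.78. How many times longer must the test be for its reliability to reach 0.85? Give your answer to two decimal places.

n = 0.85(1 − 0.78) / [0.78(1 − 0.85)]
n = 0.1870 / 0.1170 ≈ 1.5983

1.60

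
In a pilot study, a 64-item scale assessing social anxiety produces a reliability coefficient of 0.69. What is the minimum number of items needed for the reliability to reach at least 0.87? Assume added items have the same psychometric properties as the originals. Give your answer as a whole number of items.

Spearman-Brown solved for the length factor n:
n = r_target (1 − r_old) / [ r_old (1 − r_target) ]
n = 0.87 × (1 − 0.69) / [ 0.69 × (1 − 0.87) ]
n = 0.2697 / 0.0897 ≈ 3.0067
So the test needs 3.0067 × 64 ≈ 192.43 items; rounding up, 193.

193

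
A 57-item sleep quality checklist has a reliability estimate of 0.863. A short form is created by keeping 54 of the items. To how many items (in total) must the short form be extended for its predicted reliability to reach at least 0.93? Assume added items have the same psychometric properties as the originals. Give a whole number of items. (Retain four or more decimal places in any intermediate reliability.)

First, r for the 54-item form: n = 54/57 = 0.9474, so r_54 = 0.9474·0.863/(1 + (0.9474 − 1)·0.863) = 0.8565
Length factor from the short form to reach 0.93: n' = 0.93(1 − 0.8565) / [0.8565(1 − 0.93)] ≈ 2.2259
Items = 2.2259 × 54 ≈ 120.20 → 121

121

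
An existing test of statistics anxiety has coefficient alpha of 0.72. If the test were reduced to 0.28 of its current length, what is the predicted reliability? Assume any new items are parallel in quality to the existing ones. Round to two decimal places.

0.42

r_new = (0.28 × 0.72) / (1 + (0.28 − 1) × 0.72)
     = 0.2016 / 0.4816 = 0.4186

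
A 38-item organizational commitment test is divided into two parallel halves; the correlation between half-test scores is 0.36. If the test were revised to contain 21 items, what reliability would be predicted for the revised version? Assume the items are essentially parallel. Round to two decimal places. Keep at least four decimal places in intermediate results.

Full-test reliability from the split-half r: r_full = 2(0.36)/(1 + 0.36) = 0.5294
Then adjust to 21 items: n = 21/38 = 0.5526
r_new = n·r_full / (1 + (n − 1)·r_full) = 0.2925 / 0.7631 ≈ 0.3833

0.38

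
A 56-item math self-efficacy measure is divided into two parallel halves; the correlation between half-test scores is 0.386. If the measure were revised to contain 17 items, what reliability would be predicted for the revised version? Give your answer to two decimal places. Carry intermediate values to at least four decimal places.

0.28

Spearman-Brown correction (n = 2): r_full = 2·0.386/(1 + 0.386) = 0.5570
Length factor from 56 to 17 items: n = 17/56 = 0.3036
r_new = n·r_full / (1 + (n − 1)·r_full) = 0.1691 / 0.6121 ≈ 0.2763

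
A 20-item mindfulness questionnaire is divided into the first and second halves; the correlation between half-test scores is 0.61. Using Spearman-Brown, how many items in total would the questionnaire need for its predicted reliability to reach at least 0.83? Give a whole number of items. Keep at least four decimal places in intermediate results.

32

r_full = 2(0.61)/(1 + 0.61) = 0.7578
Solve Spearman-Brown for n: n = 0.83(1 − 0.7578) / [0.7578(1 − 0.83)] = 1.5604
Required items = 1.5604 × 20 = 31.21, so 32 items.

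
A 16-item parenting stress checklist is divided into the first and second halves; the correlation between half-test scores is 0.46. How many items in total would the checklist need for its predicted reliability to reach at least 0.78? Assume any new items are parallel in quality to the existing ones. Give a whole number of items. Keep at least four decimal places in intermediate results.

34

r_full = 2(0.46)/(1 + 0.46) = 0.6301
Solve Spearman-Brown for n: n = 0.78(1 − 0.6301) / [0.6301(1 − 0.78)] = 2.0814
Required items = 2.0814 × 16 = 33.30, so 34 items.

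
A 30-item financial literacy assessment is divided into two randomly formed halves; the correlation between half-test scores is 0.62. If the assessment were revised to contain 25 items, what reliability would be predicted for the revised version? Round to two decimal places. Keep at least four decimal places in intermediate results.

First correct the split-half correlation to full-test reliability: r_full = 2 × 0.62 / (1 + 0.62) ≈ 0.7654
Then adjust to 25 items: n = 25/30 = 0.8333
r_new = n·r_full / (1 + (n − 1)·r_full) = 0.6378 / 0.8724 ≈ 0.7311

0.73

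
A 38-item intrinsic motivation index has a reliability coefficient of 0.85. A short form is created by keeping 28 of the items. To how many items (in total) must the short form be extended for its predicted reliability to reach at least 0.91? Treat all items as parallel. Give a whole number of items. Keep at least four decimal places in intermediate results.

Short-form reliability: n = 28/38 = 0.7368; r_28 = n·r/(1+(n−1)r) ≈ 0.8068
Length factor from the short form to reach 0.91: n' = 0.91(1 − 0.8068) / [0.8068(1 − 0.91)] ≈ 2.4213
Total items = 2.4213 × 28 = 67.80, rounded up to 68.

68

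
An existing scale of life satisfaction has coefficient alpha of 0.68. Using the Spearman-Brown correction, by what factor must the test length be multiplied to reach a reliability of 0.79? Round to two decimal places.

n = [0.79 × 0.32] / [0.68 × 0.21]
n = 0.2528 / 0.1428 ≈ 1.7703

1.77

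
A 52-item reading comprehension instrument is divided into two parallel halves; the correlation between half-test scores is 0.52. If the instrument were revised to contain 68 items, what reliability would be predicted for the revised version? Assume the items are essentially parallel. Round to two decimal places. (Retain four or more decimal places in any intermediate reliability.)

0.74

First correct the split-half correlation to full-test reliability: r_full = 2 × 0.52 / (1 + 0.52) ≈ 0.6842
Length factor from 52 to 68 items: n = 68/52 = 1.3077
r_new = n·r_full / (1 + (n − 1)·r_full) = 0.8947 / 1.2105 ≈ 0.7391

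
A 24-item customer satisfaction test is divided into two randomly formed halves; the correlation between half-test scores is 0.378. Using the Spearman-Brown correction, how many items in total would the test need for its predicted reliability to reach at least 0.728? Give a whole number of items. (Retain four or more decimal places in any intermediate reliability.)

Corrected full-test reliability: r_full = 2 × 0.378 / (1 + 0.378) ≈ 0.5486
n = r_tgt(1 − r_full) / [r_full(1 − r_tgt)] = 0.728 × 0.4514 / (0.5486 × 0.272) ≈ 2.2023
Items = 2.2023 × 24 ≈ 52.86 → 53

53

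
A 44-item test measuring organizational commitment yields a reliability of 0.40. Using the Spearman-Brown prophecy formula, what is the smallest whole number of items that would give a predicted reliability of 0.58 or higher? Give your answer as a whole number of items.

92

Spearman-Brown solved for the length factor n:
n = r*(1 − r) / [ r (1 − r*) ]
n = 0.58 × (1 − 0.40) / [ 0.40 × (1 − 0.58) ]
n = 0.3480 / 0.1680 ≈ 2.0714
2.0714 × 44 = 91.14 → 92 items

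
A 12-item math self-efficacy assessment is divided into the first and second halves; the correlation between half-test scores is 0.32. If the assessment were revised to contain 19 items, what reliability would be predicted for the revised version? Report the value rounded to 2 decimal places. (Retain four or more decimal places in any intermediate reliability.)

0.60

Full-test reliability from the split-half r: r_full = 2(0.32)/(1 + 0.32) = 0.4848
Then adjust to 19 items: n = 19/12 = 1.5833
r_new = n·r_full / (1 + (n − 1)·r_full) = 0.7676 / 1.2828 ≈ 0.5984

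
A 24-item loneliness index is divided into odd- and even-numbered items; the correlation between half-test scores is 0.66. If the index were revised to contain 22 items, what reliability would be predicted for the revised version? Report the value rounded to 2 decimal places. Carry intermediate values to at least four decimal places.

Spearman-Brown correction (n = 2): r_full = 2·0.66/(1 + 0.66) = 0.7952
Then adjust to 22 items: n = 22/24 = 0.9167
r_new = n·r_full / (1 + (n − 1)·r_full) = 0.7290 / 0.9338 ≈ 0.7807

0.78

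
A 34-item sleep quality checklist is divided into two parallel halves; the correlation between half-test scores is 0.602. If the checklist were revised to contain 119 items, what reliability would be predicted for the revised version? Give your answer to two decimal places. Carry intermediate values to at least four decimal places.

Spearman-Brown correction (n = 2): r_full = 2·0.602/(1 + 0.602) = 0.7516
Then adjust to 119 items: n = 119/34 = 3.5000
r_new = n·r_full / (1 + (n − 1)·r_full) = 2.6306 / 2.8790 ≈ 0.9137

0.91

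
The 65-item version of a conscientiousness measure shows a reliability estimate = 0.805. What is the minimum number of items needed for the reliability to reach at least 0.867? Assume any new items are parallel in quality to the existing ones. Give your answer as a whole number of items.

103

Invert Spearman-Brown to solve for n:
n = r_target (1 − r_old) / [ r_old (1 − r_target) ]
n = 0.867(1 − 0.805) / [0.805(1 − 0.867)]
n = 0.169065 / 0.107065 ≈ 1.5791
Items needed = n × 65 = 1.5791 × 65 ≈ 102.64 → round up to 103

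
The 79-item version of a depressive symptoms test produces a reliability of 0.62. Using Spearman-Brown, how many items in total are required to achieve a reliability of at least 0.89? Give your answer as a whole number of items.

Rearranging the Spearman-Brown formula for n,
n = r_target (1 − r_old) / [ r_old (1 − r_target) ]
n = 0.89 × (1 − 0.62) / [ 0.62 × (1 − 0.89) ]
n = 0.3382 / 0.0682 ≈ 4.9589
Items needed = n × 79 = 4.9589 × 79 ≈ 391.75 → round up to 392

392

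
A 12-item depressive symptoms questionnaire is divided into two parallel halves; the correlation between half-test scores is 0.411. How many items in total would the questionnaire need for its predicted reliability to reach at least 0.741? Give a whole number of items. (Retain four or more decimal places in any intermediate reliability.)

25

Corrected full-test reliability: r_full = 2 × 0.411 / (1 + 0.411) ≈ 0.5826
n = r_tgt(1 − r_full) / [r_full(1 − r_tgt)] = 0.741 × 0.4174 / (0.5826 × 0.259) ≈ 2.0497
Items = 2.0497 × 12 ≈ 24.60 → 25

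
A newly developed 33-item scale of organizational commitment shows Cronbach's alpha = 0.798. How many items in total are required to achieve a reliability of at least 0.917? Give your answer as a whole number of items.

Invert Spearman-Brown to solve for n:
n = r_target (1 − r_old) / [ r_old (1 − r_target) ]
n = [0.917 × 0.202] / [0.798 × 0.083]
  = 0.185234 / 0.066234 = 2.7967
So the test needs 2.7967 × 33 ≈ 92.29 items; rounding up, 93.

93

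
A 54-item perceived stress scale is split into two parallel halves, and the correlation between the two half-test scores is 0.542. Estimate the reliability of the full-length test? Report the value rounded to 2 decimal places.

Each half is half the length of the full test, so the full test is n = 2 times a half.
r_full = 2(0.542) / (1 + 0.542)
       = 1.0840 / 1.5420 = 0.7030

0.70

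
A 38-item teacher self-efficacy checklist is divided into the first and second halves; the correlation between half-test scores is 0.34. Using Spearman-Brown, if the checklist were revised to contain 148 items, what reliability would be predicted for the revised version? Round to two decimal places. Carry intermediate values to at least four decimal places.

First correct the split-half correlation to full-test reliability: r_full = 2 × 0.34 / (1 + 0.34) ≈ 0.5075
Then adjust to 148 items: n = 148/38 = 3.8947
r_new = n·r_full / (1 + (n − 1)·r_full) = 1.9766 / 2.4691 ≈ 0.8005

0.80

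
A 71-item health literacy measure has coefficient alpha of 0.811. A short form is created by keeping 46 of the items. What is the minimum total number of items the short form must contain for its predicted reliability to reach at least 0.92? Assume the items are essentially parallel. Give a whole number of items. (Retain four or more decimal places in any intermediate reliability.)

191

First, r for the 46-item form: n = 46/71 = 0.6479, so r_46 = 0.6479·0.811/(1 + (0.6479 − 1)·0.811) = 0.7355
Length factor from the short form to reach 0.92: n' = 0.92(1 − 0.7355) / [0.7355(1 − 0.92)] ≈ 4.1356
Items = 4.1356 × 46 ≈ 190.24 → 191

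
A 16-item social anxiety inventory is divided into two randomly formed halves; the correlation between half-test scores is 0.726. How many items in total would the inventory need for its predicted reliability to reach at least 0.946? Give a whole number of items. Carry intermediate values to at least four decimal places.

53

Corrected full-test reliability: r_full = 2 × 0.726 / (1 + 0.726) ≈ 0.8413
Solve Spearman-Brown for n: n = 0.946(1 − 0.8413) / [0.8413(1 − 0.946)] = 3.3046
Required items = 3.3046 × 16 = 52.87, so 53 items.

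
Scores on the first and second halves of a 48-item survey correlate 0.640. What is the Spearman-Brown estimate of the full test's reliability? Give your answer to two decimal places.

Apply the Spearman-Brown correction with n = 2:
r_full = 2(0.640) / (1 + 0.640)
r_full = 1.2800 / 1.6400 ≈ 0.7805

0.78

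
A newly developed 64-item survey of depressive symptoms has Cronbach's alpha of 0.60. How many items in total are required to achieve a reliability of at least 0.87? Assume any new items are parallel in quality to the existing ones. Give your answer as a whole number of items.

286

n = 0.87(1 − 0.60) / [0.60(1 − 0.87)]
n = 0.3480 / 0.0780 ≈ 4.4615
Items needed = n × 64 = 4.4615 × 64 ≈ 285.54 → round up to 286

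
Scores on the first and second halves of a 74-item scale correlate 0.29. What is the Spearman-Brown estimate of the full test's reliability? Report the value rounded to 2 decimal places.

The full test is twice the length of either half (n = 2).
r_full = 2(0.29) / (1 + 0.29)
       = 0.5800 / 1.2900 = 0.4496

0.45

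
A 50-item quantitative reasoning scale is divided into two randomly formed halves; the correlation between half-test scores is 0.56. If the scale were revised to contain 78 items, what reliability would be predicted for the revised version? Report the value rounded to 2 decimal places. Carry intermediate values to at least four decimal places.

Spearman-Brown correction (n = 2): r_full = 2·0.56/(1 + 0.56) = 0.7179
Then adjust to 78 items: n = 78/50 = 1.5600
r_new = n·r_full / (1 + (n − 1)·r_full) = 1.1199 / 1.4020 ≈ 0.7988

0.80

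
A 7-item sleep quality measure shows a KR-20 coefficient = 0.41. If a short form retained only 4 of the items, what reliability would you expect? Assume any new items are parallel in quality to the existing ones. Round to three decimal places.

n = 4/7 = 0.5714
Spearman-Brown: r_new = n·r / (1 + (n − 1)·r)
r_new = 0.5714·0.41 / [1 + (0.5714 − 1)·0.41]
     = 0.2343 / 0.8243 = 0.2842

0.284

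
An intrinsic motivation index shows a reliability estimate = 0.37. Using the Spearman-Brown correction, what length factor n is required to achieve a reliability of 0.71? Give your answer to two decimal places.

Spearman-Brown solved for the length factor n:
n = r_target (1 − r_old) / [ r_old (1 − r_target) ]
n = 0.71(1 − 0.37) / [0.37(1 − 0.71)]
n = 0.4473 / 0.1073 ≈ 4.1687

4.17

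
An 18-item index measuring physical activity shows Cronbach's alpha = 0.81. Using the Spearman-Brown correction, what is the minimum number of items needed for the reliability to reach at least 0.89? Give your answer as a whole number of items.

35

n = [0.89 × 0.19] / [0.81 × 0.11]
n = 0.1691 / 0.0891 ≈ 1.8979
Items needed = n × 18 = 1.8979 × 18 ≈ 34.16 → round up to 35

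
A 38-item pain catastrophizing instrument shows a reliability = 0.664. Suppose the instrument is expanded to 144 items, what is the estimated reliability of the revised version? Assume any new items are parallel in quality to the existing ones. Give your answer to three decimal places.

0.882

Length ratio n = 144/38 = 3.7895
Apply the Spearman-Brown prophecy formula, r' = nr / [1 + (n − 1)r]:
r_new = 3.7895·0.664 / [1 + (3.7895 − 1)·0.664]
     = 2.5162 / 2.8522 = 0.8822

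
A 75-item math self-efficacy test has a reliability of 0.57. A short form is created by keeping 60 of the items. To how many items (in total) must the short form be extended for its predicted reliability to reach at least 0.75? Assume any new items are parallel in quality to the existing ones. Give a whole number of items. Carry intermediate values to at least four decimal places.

170

First, r for the 60-item form: n = 60/75 = 0.8000, so r_60 = 0.8000·0.57/(1 + (0.8000 − 1)·0.57) = 0.5147
Length factor from the short form to reach 0.75: n' = 0.75(1 − 0.5147) / [0.5147(1 − 0.75)] ≈ 2.8286
Total items = 2.8286 × 60 = 169.72, rounded up to 170.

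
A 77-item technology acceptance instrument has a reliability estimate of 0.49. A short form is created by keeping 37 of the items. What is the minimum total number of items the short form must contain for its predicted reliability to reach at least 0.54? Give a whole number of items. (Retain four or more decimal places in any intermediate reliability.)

Short-form reliability: n = 37/77 = 0.4805; r_37 = n·r/(1+(n−1)r) ≈ 0.3158
Then solve for n' with r_old = 0.3158, r_target = 0.54: n' = 0.54(1 − 0.3158)/[0.3158(1 − 0.54)] = 2.5434
Items = 2.5434 × 37 ≈ 94.11 → 95

95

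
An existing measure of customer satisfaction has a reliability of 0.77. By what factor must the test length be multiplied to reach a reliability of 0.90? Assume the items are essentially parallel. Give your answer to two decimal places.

2.69

Invert Spearman-Brown to solve for n:
n = r*(1 − r) / [ r (1 − r*) ]
n = 0.90(1 − 0.77) / [0.77(1 − 0.90)]
n = 0.2070 / 0.0770 ≈ 2.6883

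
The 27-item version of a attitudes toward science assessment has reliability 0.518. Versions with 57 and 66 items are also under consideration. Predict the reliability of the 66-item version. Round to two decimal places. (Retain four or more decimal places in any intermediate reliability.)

The 57-item form is not needed; work directly from the 27-item form with n = 66/27 = 2.4444.
r_{66} = n·r / (1 + (n − 1)·r) = 1.2662 / 1.7482 ≈ 0.7243

0.72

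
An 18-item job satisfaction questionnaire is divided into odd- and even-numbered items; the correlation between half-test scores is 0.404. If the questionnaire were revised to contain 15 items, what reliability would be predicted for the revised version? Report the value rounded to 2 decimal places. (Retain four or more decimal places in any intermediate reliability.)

0.53

Full-test reliability from the split-half r: r_full = 2(0.404)/(1 + 0.404) = 0.5755
Length factor from 18 to 15 items: n = 15/18 = 0.8333
r_new = n·r_full / (1 + (n − 1)·r_full) = 0.4796 / 0.9041 ≈ 0.5305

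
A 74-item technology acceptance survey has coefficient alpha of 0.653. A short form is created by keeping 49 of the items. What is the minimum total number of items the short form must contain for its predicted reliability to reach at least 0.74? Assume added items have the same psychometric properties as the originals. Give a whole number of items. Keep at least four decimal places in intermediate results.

112

First, r for the 49-item form: n = 49/74 = 0.6622, so r_49 = 0.6622·0.653/(1 + (0.6622 − 1)·0.653) = 0.5548
Then solve for n' with r_old = 0.5548, r_target = 0.74: n' = 0.74(1 − 0.5548)/[0.5548(1 − 0.74)] = 2.2839
Items = 2.2839 × 49 ≈ 111.91 → 112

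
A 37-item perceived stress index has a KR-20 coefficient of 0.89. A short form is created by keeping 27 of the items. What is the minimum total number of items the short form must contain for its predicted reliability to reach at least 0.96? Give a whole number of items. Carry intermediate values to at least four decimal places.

First, r for the 27-item form: n = 27/37 = 0.7297, so r_27 = 0.7297·0.89/(1 + (0.7297 − 1)·0.89) = 0.8552
Length factor from the short form to reach 0.96: n' = 0.96(1 − 0.8552) / [0.8552(1 − 0.96)] ≈ 4.0636
Total items = 4.0636 × 27 = 109.72, rounded up to 110.

110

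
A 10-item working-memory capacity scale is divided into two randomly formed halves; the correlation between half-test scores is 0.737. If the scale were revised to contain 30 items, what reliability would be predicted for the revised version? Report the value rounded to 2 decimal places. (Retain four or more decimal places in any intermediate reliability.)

0.94

First correct the split-half correlation to full-test reliability: r_full = 2 × 0.737 / (1 + 0.737) ≈ 0.8486
Length factor from 10 to 30 items: n = 30/10 = 3.0000
r_new = n·r_full / (1 + (n − 1)·r_full) = 2.5458 / 2.6972 ≈ 0.9439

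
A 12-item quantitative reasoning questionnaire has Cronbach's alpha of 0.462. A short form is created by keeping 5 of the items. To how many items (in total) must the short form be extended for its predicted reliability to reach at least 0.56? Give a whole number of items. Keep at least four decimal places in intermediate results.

First, r for the 5-item form: n = 5/12 = 0.4167, so r_5 = 0.4167·0.462/(1 + (0.4167 − 1)·0.462) = 0.2635
Then solve for n' with r_old = 0.2635, r_target = 0.56: n' = 0.56(1 − 0.2635)/[0.2635(1 − 0.56)] = 3.5574
Items = 3.5574 × 5 ≈ 17.79 → 18

18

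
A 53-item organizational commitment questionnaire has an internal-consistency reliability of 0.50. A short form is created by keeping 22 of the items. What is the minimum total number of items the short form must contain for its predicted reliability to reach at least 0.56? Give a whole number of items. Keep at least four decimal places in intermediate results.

First, r for the 22-item form: n = 22/53 = 0.4151, so r_22 = 0.4151·0.50/(1 + (0.4151 − 1)·0.50) = 0.2933
Then solve for n' with r_old = 0.2933, r_target = 0.56: n' = 0.56(1 − 0.2933)/[0.2933(1 − 0.56)] = 3.0666
Total items = 3.0666 × 22 = 67.47, rounded up to 68.

68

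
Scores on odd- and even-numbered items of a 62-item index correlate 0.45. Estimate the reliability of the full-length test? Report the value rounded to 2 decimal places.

Apply the Spearman-Brown correction with n = 2:
r_full = 2(0.45) / (1 + 0.45)
r_full = 0.9000 / 1.4500 ≈ 0.6207

0.62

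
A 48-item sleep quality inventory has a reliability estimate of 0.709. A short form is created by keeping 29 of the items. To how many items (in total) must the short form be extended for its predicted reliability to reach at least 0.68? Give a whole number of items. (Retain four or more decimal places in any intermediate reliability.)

First, r for the 29-item form: n = 29/48 = 0.6042, so r_29 = 0.6042·0.709/(1 + (0.6042 − 1)·0.709) = 0.5955
Then solve for n' with r_old = 0.5955, r_target = 0.68: n' = 0.68(1 − 0.5955)/[0.5955(1 − 0.68)] = 1.4434
Items = 1.4434 × 29 ≈ 41.86 → 42

42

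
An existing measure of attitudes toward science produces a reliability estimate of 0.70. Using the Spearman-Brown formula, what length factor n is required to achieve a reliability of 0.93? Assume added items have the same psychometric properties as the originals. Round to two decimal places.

5.69

n = 0.93 × (1 − 0.70) / [ 0.70 × (1 − 0.93) ]
  = 0.2790 / 0.0490 = 5.6939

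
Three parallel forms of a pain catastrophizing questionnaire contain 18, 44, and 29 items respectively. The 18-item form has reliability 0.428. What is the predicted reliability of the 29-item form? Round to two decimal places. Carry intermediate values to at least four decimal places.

0.55

The 44-item form is not needed; work directly from the 18-item form with n = 29/18 = 1.6111.
r_{29} = n·r / (1 + (n − 1)·r) = 0.6896 / 1.2616 ≈ 0.5466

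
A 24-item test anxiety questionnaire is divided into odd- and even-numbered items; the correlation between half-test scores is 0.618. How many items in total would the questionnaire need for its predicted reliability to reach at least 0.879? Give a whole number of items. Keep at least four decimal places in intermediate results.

54

Corrected full-test reliability: r_full = 2 × 0.618 / (1 + 0.618) ≈ 0.7639
n = r_tgt(1 − r_full) / [r_full(1 − r_tgt)] = 0.879 × 0.2361 / (0.7639 × 0.121) ≈ 2.2452
Items = 2.2452 × 24 ≈ 53.88 → 54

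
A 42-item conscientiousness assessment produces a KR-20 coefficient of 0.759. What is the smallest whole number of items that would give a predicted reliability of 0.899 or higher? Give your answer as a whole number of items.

Rearranging the Spearman-Brown formula for n,
n = r_target (1 − r_old) / [ r_old (1 − r_target) ]
n = 0.899(1 − 0.759) / [0.759(1 − 0.899)]
  = 0.216659 / 0.076659 = 2.8263
2.8263 × 42 = 118.70 → 119 items

119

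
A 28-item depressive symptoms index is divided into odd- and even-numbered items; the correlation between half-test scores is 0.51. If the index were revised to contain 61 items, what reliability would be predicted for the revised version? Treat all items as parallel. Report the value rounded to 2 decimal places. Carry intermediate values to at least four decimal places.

0.82

First correct the split-half correlation to full-test reliability: r_full = 2 × 0.51 / (1 + 0.51) ≈ 0.6755
Length factor from 28 to 61 items: n = 61/28 = 2.1786
r_new = n·r_full / (1 + (n − 1)·r_full) = 1.4716 / 1.7961 ≈ 0.8193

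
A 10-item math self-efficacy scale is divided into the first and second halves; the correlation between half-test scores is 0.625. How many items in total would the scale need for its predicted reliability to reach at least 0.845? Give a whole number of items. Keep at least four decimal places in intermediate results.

17

Corrected full-test reliability: r_full = 2 × 0.625 / (1 + 0.625) ≈ 0.7692
n = r_tgt(1 − r_full) / [r_full(1 − r_tgt)] = 0.845 × 0.2308 / (0.7692 × 0.155) ≈ 1.6358
Required items = 1.6358 × 10 = 16.36, so 17 items.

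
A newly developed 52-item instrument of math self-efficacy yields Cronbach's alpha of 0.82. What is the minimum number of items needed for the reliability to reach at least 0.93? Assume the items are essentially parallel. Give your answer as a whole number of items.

152

Invert Spearman-Brown to solve for n:
n = r_target (1 − r_old) / [ r_old (1 − r_target) ]
n = 0.93 × (1 − 0.82) / [ 0.82 × (1 − 0.93) ]
n = 0.1674 / 0.0574 ≈ 2.9164
So the test needs 2.9164 × 52 ≈ 151.65 items; rounding up, 152.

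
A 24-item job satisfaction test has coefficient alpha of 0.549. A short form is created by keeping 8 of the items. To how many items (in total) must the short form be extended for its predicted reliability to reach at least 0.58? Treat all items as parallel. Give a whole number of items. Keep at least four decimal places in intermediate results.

First, r for the 8-item form: n = 8/24 = 0.3333, so r_8 = 0.3333·0.549/(1 + (0.3333 − 1)·0.549) = 0.2886
Then solve for n' with r_old = 0.2886, r_target = 0.58: n' = 0.58(1 − 0.2886)/[0.2886(1 − 0.58)] = 3.4041
Total items = 3.4041 × 8 = 27.23, rounded up to 28.

28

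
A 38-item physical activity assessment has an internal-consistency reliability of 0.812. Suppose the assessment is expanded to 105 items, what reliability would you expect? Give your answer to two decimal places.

n = 105/38 = 2.7632
By Spearman-Brown, r_new = n r / (1 + (n − 1) r).
r_new = (2.7632 × 0.812) / (1 + (2.7632 − 1) × 0.812)
r_new = 2.2437 / 2.4317 ≈ 0.9227

0.92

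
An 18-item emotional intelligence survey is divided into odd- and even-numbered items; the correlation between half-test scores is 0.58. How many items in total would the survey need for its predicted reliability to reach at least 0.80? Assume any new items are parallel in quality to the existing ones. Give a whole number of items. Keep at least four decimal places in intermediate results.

r_full = 2(0.58)/(1 + 0.58) = 0.7342
Solve Spearman-Brown for n: n = 0.80(1 − 0.7342) / [0.7342(1 − 0.80)] = 1.4481
Required items = 1.4481 × 18 = 26.07, so 27 items.

27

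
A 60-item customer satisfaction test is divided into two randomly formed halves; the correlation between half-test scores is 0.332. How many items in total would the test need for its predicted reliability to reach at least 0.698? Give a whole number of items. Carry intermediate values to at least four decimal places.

Corrected full-test reliability: r_full = 2 × 0.332 / (1 + 0.332) ≈ 0.4985
Solve Spearman-Brown for n: n = 0.698(1 − 0.4985) / [0.4985(1 − 0.698)] = 2.3252
Required items = 2.3252 × 60 = 139.51, so 140 items.

140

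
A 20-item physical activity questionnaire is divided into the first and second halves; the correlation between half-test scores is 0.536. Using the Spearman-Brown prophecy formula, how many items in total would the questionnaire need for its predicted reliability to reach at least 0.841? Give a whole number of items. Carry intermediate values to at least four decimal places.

r_full = 2(0.536)/(1 + 0.536) = 0.6979
n = r_tgt(1 − r_full) / [r_full(1 − r_tgt)] = 0.841 × 0.3021 / (0.6979 × 0.159) ≈ 2.2896
Required items = 2.2896 × 20 = 45.79, so 46 items.

46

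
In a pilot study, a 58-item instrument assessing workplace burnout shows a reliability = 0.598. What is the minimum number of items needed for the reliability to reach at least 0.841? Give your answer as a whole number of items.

Invert Spearman-Brown to solve for n:
n = r*(1 − r) / [ r (1 − r*) ]
n = [0.841 × 0.402] / [0.598 × 0.159]
  = 0.338082 / 0.095082 = 3.5557
So the test needs 3.5557 × 58 ≈ 206.23 items; rounding up, 207.

207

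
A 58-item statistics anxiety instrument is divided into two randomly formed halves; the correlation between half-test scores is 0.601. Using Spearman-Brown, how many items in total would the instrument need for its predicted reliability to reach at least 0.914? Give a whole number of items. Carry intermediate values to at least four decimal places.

r_full = 2(0.601)/(1 + 0.601) = 0.7508
n = r_tgt(1 − r_full) / [r_full(1 − r_tgt)] = 0.914 × 0.2492 / (0.7508 × 0.086) ≈ 3.5275
Required items = 3.5275 × 58 = 204.59, so 205 items.

205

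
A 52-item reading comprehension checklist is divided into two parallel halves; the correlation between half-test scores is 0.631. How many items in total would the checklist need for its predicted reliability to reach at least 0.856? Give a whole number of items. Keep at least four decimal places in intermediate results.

r_full = 2(0.631)/(1 + 0.631) = 0.7738
Solve Spearman-Brown for n: n = 0.856(1 − 0.7738) / [0.7738(1 − 0.856)] = 1.7377
Items = 1.7377 × 52 ≈ 90.36 → 91

91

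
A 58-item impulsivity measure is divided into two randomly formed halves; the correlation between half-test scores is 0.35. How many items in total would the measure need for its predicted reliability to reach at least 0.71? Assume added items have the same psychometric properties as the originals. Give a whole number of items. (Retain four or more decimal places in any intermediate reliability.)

132

Corrected full-test reliability: r_full = 2 × 0.35 / (1 + 0.35) ≈ 0.5185
Solve Spearman-Brown for n: n = 0.71(1 − 0.5185) / [0.5185(1 − 0.71)] = 2.2736
Items = 2.2736 × 58 ≈ 131.87 → 132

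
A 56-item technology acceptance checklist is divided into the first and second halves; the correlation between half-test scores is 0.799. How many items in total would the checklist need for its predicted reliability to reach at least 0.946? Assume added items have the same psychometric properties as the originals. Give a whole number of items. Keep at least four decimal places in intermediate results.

124

r_full = 2(0.799)/(1 + 0.799) = 0.8883
n = r_tgt(1 − r_full) / [r_full(1 − r_tgt)] = 0.946 × 0.1117 / (0.8883 × 0.054) ≈ 2.2029
Required items = 2.2029 × 56 = 123.36, so 124 items.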